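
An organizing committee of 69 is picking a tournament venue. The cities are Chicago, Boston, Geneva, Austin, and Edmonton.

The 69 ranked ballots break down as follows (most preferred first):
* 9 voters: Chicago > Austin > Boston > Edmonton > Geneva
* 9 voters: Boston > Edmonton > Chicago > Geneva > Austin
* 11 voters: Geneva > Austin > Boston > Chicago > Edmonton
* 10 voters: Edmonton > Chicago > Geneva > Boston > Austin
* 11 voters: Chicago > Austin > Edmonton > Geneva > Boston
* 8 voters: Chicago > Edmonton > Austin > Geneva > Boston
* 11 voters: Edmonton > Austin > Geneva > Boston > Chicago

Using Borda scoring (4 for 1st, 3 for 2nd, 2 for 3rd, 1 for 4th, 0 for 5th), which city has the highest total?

Chicago

Chicago: 9×4 + 9×2 + 11×1 + 10×3 + 11×4 + 8×4 + 11×0 = 171
Boston: 9×2 + 9×4 + 11×2 + 10×1 + 11×0 + 8×0 + 11×1 = 97
Geneva: 9×0 + 9×1 + 11×4 + 10×2 + 11×1 + 8×1 + 11×2 = 114
Austin: 9×3 + 9×0 + 11×3 + 10×0 + 11×3 + 8×2 + 11×3 = 142
Edmonton: 9×1 + 9×3 + 11×0 + 10×4 + 11×2 + 8×3 + 11×4 = 166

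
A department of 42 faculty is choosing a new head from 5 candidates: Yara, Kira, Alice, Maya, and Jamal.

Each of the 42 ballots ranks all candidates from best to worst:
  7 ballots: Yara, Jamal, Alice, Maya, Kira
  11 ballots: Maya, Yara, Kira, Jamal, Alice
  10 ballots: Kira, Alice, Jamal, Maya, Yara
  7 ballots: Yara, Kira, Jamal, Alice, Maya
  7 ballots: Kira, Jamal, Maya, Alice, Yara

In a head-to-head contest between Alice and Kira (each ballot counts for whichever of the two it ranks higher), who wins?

Kira

Alice is ranked above Kira on 7 ballots; Kira above Alice on 35.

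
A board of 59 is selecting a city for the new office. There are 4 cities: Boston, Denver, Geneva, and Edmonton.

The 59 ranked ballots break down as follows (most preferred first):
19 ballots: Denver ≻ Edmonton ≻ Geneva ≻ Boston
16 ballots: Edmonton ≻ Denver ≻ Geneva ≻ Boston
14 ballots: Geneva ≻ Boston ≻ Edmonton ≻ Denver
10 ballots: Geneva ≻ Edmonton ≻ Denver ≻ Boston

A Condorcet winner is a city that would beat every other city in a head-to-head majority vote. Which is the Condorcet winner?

Edmonton

Edmonton vs Boston: 45–14
Edmonton vs Denver: 40–19
Edmonton vs Geneva: 35–24
Edmonton beats every other city.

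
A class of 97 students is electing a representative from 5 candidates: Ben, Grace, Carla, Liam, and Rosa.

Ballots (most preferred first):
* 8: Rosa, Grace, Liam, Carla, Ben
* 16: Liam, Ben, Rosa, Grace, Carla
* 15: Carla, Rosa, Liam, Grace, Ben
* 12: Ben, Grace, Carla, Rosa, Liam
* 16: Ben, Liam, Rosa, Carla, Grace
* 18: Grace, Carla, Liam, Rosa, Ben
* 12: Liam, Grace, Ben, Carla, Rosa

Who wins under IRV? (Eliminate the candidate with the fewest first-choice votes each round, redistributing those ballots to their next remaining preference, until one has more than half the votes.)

Round 1: Ben 28, Grace 18, Carla 15, Liam 28, Rosa 8. Rosa eliminated.
Round 2: Ben 28, Grace 26, Carla 15, Liam 28. Carla eliminated.
Round 3: Ben 28, Grace 26, Liam 43. Grace eliminated.
Round 4: Ben 28, Liam 69. Liam has a majority (≥49).

Liam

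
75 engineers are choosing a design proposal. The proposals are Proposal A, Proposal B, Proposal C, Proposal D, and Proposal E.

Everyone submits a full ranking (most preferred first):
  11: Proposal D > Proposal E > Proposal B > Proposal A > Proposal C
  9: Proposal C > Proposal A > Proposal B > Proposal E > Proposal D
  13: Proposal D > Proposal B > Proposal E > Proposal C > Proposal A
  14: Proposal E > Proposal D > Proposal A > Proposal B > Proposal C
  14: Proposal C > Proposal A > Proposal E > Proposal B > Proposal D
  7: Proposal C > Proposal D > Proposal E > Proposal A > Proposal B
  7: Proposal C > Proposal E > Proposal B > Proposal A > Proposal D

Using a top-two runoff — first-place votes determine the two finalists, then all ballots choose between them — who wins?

Proposal D

Round 1 first-place votes: Proposal A 0, Proposal B 0, Proposal C 37, Proposal D 24, Proposal E 14. Proposal C and Proposal D advance.
Runoff: Proposal C is ranked above Proposal D on 37 ballots, Proposal D above Proposal C on 38.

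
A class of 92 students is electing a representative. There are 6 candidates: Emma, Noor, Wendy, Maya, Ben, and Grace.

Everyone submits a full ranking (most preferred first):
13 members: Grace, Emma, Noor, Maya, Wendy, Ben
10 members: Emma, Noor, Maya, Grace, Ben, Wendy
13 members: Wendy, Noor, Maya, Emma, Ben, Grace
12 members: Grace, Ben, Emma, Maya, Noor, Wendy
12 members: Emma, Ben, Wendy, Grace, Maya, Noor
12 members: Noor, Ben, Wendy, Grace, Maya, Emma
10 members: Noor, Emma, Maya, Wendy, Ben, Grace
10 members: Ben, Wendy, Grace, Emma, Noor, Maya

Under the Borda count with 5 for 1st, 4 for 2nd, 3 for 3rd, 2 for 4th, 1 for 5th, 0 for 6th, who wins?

Emma

Emma: 13×4 + 10×5 + 13×2 + 12×3 + 12×5 + 12×0 + 10×4 + 10×2 = 284
Noor: 13×3 + 10×4 + 13×4 + 12×1 + 12×0 + 12×5 + 10×5 + 10×1 = 263
Wendy: 13×1 + 10×0 + 13×5 + 12×0 + 12×3 + 12×3 + 10×2 + 10×4 = 210
Maya: 13×2 + 10×3 + 13×3 + 12×2 + 12×1 + 12×1 + 10×3 + 10×0 = 173
Ben: 13×0 + 10×1 + 13×1 + 12×4 + 12×4 + 12×4 + 10×1 + 10×5 = 227
Grace: 13×5 + 10×2 + 13×0 + 12×5 + 12×2 + 12×2 + 10×0 + 10×3 = 223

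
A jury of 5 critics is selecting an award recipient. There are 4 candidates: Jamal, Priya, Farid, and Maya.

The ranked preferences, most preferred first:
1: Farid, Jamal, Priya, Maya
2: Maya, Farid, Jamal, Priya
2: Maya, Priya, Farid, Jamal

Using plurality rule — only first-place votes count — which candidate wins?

Maya

First-place votes: Jamal 0, Priya 0, Farid 1, Maya 4.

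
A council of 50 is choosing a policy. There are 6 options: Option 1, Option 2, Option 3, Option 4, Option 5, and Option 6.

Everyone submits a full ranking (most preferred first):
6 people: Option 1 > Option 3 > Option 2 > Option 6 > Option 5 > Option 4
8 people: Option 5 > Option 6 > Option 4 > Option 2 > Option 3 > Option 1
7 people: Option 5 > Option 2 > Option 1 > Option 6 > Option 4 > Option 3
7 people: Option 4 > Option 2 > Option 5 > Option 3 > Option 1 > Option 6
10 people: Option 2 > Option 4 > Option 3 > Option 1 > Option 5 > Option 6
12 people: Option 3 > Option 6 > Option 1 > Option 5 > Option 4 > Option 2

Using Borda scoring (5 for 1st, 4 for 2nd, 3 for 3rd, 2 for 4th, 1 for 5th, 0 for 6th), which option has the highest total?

Option 2

Option 1: 6×5 + 8×0 + 7×3 + 7×1 + 10×2 + 12×3 = 114
Option 2: 6×3 + 8×2 + 7×4 + 7×4 + 10×5 + 12×0 = 140
Option 3: 6×4 + 8×1 + 7×0 + 7×2 + 10×3 + 12×5 = 136
Option 4: 6×0 + 8×3 + 7×1 + 7×5 + 10×4 + 12×1 = 118
Option 5: 6×1 + 8×5 + 7×5 + 7×3 + 10×1 + 12×2 = 136
Option 6: 6×2 + 8×4 + 7×2 + 7×0 + 10×0 + 12×4 = 106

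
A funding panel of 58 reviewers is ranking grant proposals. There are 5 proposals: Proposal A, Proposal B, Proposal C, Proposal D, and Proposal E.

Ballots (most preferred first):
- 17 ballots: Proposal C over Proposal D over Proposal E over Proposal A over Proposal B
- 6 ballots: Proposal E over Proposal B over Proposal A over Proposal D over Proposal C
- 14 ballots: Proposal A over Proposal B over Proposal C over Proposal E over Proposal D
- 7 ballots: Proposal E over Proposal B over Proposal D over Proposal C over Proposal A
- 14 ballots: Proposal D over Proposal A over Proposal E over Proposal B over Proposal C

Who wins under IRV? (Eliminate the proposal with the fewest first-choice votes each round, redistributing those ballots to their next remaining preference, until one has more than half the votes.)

Round 1: Proposal A 14, Proposal B 0, Proposal C 17, Proposal D 14, Proposal E 13. Proposal B eliminated.
Round 2: Proposal A 14, Proposal C 17, Proposal D 14, Proposal E 13. Proposal E eliminated.
Round 3: Proposal A 20, Proposal C 17, Proposal D 21. Proposal C eliminated.
Round 4: Proposal A 20, Proposal D 38. Proposal D has a majority (≥30).

Proposal D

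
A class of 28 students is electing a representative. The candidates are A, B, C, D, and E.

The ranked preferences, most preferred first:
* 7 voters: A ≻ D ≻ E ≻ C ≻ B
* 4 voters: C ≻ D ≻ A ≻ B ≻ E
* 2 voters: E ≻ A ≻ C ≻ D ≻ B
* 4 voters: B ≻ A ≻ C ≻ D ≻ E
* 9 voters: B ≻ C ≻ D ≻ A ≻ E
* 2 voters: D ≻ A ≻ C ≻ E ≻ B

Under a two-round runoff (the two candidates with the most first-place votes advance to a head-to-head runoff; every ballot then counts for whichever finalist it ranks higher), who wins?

Round 1 first-place votes: A 7, B 13, C 4, D 2, E 2. B and A advance.
Runoff: B is ranked above A on 13 ballots, A above B on 15.

A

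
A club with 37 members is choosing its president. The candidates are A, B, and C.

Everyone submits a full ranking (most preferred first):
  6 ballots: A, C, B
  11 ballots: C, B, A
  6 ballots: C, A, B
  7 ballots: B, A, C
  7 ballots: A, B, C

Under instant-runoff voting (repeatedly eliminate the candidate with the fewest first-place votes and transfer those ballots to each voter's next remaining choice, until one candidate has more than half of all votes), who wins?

Round 1: A 13, B 7, C 17. B eliminated.
Round 2: A 20, C 17. A has a majority (≥19).

A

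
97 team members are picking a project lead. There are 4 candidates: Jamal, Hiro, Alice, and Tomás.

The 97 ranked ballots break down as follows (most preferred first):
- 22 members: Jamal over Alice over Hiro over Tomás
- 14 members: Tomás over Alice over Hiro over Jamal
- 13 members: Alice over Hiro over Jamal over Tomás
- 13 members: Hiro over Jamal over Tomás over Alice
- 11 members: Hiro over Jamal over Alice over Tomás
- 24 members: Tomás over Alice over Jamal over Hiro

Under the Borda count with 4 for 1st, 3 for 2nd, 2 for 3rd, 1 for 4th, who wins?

Jamal: 22×4 + 14×1 + 13×2 + 13×3 + 11×3 + 24×2 = 248
Hiro: 22×2 + 14×2 + 13×3 + 13×4 + 11×4 + 24×1 = 231
Alice: 22×3 + 14×3 + 13×4 + 13×1 + 11×2 + 24×3 = 267
Tomás: 22×1 + 14×4 + 13×1 + 13×2 + 11×1 + 24×4 = 224

Alice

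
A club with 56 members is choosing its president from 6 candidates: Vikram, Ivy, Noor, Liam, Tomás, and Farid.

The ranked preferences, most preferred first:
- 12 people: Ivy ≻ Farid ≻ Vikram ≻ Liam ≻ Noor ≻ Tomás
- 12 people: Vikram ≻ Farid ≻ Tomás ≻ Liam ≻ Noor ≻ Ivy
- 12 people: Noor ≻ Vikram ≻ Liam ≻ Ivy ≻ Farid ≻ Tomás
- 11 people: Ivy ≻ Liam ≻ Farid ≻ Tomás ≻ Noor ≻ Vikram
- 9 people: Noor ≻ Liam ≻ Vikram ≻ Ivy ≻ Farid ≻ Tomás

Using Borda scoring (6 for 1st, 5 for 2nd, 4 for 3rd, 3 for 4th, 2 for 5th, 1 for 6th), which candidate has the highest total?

Vikram: 12×4 + 12×6 + 12×5 + 11×1 + 9×4 = 227
Ivy: 12×6 + 12×1 + 12×3 + 11×6 + 9×3 = 213
Noor: 12×2 + 12×2 + 12×6 + 11×2 + 9×6 = 196
Liam: 12×3 + 12×3 + 12×4 + 11×5 + 9×5 = 220
Tomás: 12×1 + 12×4 + 12×1 + 11×3 + 9×1 = 114
Farid: 12×5 + 12×5 + 12×2 + 11×4 + 9×2 = 206

Vikram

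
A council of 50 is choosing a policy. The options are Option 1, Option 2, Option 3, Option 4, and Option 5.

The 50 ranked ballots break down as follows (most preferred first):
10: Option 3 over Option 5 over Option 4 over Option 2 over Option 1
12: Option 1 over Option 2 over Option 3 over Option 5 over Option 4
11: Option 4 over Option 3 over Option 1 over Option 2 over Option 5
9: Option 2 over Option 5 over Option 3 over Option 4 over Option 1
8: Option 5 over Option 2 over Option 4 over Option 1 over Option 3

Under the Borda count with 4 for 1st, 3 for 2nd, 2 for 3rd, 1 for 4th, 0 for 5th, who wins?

Option 1: 10×0 + 12×4 + 11×2 + 9×0 + 8×1 = 78
Option 2: 10×1 + 12×3 + 11×1 + 9×4 + 8×3 = 117
Option 3: 10×4 + 12×2 + 11×3 + 9×2 + 8×0 = 115
Option 4: 10×2 + 12×0 + 11×4 + 9×1 + 8×2 = 89
Option 5: 10×3 + 12×1 + 11×0 + 9×3 + 8×4 = 101

Option 2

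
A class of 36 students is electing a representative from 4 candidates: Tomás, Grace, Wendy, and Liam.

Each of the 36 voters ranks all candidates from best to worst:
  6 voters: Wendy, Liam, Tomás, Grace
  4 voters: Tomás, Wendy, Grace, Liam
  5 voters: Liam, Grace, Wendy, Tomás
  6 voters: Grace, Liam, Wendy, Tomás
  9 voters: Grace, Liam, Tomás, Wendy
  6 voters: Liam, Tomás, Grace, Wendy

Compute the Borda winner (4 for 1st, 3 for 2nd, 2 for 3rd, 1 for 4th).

Liam

Tomás: 6×2 + 4×4 + 5×1 + 6×1 + 9×2 + 6×3 = 75
Grace: 6×1 + 4×2 + 5×3 + 6×4 + 9×4 + 6×2 = 101
Wendy: 6×4 + 4×3 + 5×2 + 6×2 + 9×1 + 6×1 = 73
Liam: 6×3 + 4×1 + 5×4 + 6×3 + 9×3 + 6×4 = 111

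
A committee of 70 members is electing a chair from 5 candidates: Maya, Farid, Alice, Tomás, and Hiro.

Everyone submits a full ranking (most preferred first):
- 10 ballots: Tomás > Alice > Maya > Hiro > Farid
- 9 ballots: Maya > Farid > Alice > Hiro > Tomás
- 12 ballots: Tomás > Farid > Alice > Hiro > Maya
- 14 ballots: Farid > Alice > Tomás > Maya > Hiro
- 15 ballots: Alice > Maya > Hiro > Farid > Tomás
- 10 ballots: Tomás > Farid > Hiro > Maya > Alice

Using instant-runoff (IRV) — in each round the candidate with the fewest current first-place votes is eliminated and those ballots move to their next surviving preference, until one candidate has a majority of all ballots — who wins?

Farid

Round 1: Maya 9, Farid 14, Alice 15, Tomás 32, Hiro 0. Hiro eliminated.
Round 2: Maya 9, Farid 14, Alice 15, Tomás 32. Maya eliminated.
Round 3: Farid 23, Alice 15, Tomás 32. Alice eliminated.
Round 4: Farid 38, Tomás 32. Farid has a majority (≥36).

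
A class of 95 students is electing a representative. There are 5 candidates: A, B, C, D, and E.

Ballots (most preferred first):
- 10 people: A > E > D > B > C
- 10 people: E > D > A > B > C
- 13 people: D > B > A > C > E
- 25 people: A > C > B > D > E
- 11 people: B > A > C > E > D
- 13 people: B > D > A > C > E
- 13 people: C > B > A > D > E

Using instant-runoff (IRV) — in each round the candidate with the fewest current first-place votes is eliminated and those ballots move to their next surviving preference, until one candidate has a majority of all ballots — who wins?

B

Round 1: A 35, B 24, C 13, D 13, E 10. E eliminated.
Round 2: A 35, B 24, C 13, D 23. C eliminated.
Round 3: A 35, B 37, D 23. D eliminated.
Round 4: A 45, B 50. B has a majority (≥48).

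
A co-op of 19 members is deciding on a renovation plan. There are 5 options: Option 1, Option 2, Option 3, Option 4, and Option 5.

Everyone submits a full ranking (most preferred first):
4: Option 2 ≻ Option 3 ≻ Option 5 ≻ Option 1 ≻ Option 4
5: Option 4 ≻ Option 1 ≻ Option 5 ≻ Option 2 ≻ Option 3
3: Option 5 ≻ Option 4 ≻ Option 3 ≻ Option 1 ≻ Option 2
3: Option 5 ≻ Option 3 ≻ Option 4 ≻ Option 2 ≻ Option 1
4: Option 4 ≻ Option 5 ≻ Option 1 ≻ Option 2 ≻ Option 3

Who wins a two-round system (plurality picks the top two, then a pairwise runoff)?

Option 5

Round 1 first-place votes: Option 1 0, Option 2 4, Option 3 0, Option 4 9, Option 5 6. Option 4 and Option 5 advance.
Runoff: Option 4 is ranked above Option 5 on 9 ballots, Option 5 above Option 4 on 10.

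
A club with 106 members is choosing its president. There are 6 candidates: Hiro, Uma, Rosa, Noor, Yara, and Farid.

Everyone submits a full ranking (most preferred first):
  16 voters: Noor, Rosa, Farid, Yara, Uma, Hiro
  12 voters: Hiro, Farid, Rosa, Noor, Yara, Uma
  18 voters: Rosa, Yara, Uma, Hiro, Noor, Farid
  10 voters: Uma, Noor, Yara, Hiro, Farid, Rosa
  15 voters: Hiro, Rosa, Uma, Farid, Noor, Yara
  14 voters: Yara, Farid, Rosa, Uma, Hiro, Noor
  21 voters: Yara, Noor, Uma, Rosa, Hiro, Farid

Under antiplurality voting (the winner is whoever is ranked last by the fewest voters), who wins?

Last-place votes: Hiro 16, Uma 12, Rosa 10, Noor 14, Yara 15, Farid 39.

Rosa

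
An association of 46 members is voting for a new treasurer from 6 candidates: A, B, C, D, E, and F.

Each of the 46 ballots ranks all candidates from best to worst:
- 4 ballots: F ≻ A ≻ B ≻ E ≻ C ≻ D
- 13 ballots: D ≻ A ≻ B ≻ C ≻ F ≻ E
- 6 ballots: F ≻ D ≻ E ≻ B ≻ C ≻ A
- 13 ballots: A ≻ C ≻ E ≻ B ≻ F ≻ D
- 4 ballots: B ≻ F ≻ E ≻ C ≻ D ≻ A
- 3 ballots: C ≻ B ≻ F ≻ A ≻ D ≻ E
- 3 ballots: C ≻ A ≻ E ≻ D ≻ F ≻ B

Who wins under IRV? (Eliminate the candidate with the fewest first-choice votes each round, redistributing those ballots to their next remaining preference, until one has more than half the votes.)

A

Round 1: A 13, B 4, C 6, D 13, E 0, F 10. E eliminated.
Round 2: A 13, B 4, C 6, D 13, F 10. B eliminated.
Round 3: A 13, C 6, D 13, F 14. C eliminated.
Round 4: A 16, D 13, F 17. D eliminated.
Round 5: A 29, F 17. A has a majority (≥24).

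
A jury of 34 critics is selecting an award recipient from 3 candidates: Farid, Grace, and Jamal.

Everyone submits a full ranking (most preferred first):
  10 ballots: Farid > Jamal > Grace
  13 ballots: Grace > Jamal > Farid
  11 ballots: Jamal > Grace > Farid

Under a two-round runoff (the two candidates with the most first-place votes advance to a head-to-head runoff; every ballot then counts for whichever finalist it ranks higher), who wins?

Jamal

Round 1 first-place votes: Farid 10, Grace 13, Jamal 11. Grace and Jamal advance.
Runoff: Grace is ranked above Jamal on 13 ballots, Jamal above Grace on 21.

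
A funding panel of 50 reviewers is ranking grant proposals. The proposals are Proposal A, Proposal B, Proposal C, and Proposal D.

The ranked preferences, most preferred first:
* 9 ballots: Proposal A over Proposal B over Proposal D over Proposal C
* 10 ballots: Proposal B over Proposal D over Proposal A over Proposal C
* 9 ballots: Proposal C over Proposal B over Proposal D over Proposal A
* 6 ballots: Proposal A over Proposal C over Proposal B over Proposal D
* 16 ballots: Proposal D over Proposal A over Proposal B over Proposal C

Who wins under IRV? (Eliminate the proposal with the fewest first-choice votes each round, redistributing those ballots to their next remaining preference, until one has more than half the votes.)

Round 1: Proposal A 15, Proposal B 10, Proposal C 9, Proposal D 16. Proposal C eliminated.
Round 2: Proposal A 15, Proposal B 19, Proposal D 16. Proposal A eliminated.
Round 3: Proposal B 34, Proposal D 16. Proposal B has a majority (≥26).

Proposal B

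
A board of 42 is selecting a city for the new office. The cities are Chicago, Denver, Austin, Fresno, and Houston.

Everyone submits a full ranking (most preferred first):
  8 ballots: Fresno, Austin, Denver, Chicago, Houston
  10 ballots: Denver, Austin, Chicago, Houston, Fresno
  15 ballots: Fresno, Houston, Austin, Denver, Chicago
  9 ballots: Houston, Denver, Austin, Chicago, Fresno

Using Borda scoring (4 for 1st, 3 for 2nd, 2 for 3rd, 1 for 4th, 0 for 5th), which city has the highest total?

Chicago: 8×1 + 10×2 + 15×0 + 9×1 = 37
Denver: 8×2 + 10×4 + 15×1 + 9×3 = 98
Austin: 8×3 + 10×3 + 15×2 + 9×2 = 102
Fresno: 8×4 + 10×0 + 15×4 + 9×0 = 92
Houston: 8×0 + 10×1 + 15×3 + 9×4 = 91

Austin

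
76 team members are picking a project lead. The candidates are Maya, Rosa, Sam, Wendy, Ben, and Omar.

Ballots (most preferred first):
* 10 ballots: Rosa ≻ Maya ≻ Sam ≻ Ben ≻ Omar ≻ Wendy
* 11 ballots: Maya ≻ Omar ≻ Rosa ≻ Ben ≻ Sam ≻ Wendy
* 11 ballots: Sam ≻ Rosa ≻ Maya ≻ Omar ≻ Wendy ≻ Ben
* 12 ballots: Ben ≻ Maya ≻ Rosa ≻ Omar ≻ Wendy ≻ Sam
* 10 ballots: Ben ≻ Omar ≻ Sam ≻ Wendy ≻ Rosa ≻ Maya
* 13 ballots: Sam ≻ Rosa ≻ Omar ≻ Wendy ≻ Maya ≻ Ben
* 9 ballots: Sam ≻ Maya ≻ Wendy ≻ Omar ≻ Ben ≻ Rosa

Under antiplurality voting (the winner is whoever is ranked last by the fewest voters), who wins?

Last-place votes: Maya 10, Rosa 9, Sam 12, Wendy 21, Ben 24, Omar 0.

Omar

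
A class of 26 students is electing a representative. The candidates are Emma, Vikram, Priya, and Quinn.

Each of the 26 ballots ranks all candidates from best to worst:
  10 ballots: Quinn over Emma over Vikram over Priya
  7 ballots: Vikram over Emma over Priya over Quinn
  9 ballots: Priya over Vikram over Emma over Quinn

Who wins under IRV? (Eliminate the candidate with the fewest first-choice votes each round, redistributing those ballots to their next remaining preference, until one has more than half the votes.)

Round 1: Emma 0, Vikram 7, Priya 9, Quinn 10. Emma eliminated.
Round 2: Vikram 7, Priya 9, Quinn 10. Vikram eliminated.
Round 3: Priya 16, Quinn 10. Priya has a majority (≥14).

Priya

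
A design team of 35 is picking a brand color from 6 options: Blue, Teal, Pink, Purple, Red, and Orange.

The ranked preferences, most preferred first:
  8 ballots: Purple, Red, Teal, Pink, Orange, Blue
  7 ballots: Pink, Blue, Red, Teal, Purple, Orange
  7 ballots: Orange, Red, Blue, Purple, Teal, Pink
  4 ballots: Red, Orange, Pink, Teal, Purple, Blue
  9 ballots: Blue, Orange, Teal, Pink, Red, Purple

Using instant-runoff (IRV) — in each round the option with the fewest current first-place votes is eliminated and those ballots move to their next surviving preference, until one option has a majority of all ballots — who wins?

Round 1: Blue 9, Teal 0, Pink 7, Purple 8, Red 4, Orange 7. Teal eliminated.
Round 2: Blue 9, Pink 7, Purple 8, Red 4, Orange 7. Red eliminated.
Round 3: Blue 9, Pink 7, Purple 8, Orange 11. Pink eliminated.
Round 4: Blue 16, Purple 8, Orange 11. Purple eliminated.
Round 5: Blue 16, Orange 19. Orange has a majority (≥18).

Orange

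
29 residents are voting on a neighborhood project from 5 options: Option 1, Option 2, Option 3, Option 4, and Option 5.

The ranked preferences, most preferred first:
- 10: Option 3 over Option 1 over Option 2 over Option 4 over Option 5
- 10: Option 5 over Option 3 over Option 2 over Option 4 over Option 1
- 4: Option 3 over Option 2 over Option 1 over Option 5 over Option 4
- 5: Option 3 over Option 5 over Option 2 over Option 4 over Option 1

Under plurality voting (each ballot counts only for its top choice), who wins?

First-place votes: Option 1 0, Option 2 0, Option 3 19, Option 4 0, Option 5 10.

Option 3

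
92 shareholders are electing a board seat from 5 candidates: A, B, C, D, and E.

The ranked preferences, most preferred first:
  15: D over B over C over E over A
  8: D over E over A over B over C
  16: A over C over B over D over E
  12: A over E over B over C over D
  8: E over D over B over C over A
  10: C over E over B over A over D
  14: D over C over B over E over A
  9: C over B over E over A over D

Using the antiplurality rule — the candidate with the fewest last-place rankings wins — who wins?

B

Last-place votes: A 37, B 0, C 8, D 31, E 16.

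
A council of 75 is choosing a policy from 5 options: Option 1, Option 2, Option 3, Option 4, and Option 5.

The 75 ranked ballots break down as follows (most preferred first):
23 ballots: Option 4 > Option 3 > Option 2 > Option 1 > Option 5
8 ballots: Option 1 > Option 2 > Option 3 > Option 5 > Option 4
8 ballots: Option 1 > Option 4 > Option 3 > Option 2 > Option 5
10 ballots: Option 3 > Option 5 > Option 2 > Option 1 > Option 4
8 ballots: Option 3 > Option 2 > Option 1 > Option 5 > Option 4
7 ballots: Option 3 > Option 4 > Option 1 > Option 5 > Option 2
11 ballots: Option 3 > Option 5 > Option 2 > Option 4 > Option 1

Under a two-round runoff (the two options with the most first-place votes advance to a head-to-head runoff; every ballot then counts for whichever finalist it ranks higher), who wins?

Round 1 first-place votes: Option 1 16, Option 2 0, Option 3 36, Option 4 23, Option 5 0. Option 3 and Option 4 advance.
Runoff: Option 3 is ranked above Option 4 on 44 ballots, Option 4 above Option 3 on 31.

Option 3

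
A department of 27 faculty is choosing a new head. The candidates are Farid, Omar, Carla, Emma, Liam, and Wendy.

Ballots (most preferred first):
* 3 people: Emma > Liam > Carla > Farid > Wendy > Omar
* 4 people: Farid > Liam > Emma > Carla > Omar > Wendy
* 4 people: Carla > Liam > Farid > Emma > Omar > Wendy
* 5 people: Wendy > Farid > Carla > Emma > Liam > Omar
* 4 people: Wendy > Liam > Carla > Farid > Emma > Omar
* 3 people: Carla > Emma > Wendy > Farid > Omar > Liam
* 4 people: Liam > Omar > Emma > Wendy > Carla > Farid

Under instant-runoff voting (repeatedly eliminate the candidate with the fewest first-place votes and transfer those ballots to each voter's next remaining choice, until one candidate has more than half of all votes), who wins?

Round 1: Farid 4, Omar 0, Carla 7, Emma 3, Liam 4, Wendy 9. Omar eliminated.
Round 2: Farid 4, Carla 7, Emma 3, Liam 4, Wendy 9. Emma eliminated.
Round 3: Farid 4, Carla 7, Liam 7, Wendy 9. Farid eliminated.
Round 4: Carla 7, Liam 11, Wendy 9. Carla eliminated.
Round 5: Liam 15, Wendy 12. Liam has a majority (≥14).

Liam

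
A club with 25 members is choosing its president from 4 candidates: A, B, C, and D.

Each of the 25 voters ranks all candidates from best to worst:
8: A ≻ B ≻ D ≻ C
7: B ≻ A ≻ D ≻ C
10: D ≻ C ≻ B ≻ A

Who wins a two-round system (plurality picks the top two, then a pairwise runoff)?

A

Round 1 first-place votes: A 8, B 7, C 0, D 10. D and A advance.
Runoff: D is ranked above A on 10 ballots, A above D on 15.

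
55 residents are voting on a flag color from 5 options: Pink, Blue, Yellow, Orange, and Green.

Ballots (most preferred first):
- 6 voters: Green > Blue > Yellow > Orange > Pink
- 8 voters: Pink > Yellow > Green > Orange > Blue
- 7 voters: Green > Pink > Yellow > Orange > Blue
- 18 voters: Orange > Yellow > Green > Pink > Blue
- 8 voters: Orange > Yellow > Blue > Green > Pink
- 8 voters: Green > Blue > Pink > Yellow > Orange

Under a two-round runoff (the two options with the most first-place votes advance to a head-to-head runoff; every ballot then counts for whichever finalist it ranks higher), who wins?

Round 1 first-place votes: Pink 8, Blue 0, Yellow 0, Orange 26, Green 21. Orange and Green advance.
Runoff: Orange is ranked above Green on 26 ballots, Green above Orange on 29.

Green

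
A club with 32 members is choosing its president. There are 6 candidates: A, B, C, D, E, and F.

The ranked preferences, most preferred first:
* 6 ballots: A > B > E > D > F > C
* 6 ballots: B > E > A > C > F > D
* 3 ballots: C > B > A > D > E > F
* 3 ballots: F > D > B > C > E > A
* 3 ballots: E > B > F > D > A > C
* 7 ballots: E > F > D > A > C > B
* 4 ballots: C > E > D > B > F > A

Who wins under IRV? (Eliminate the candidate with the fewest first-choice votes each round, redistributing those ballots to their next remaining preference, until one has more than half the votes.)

B

Round 1: A 6, B 6, C 7, D 0, E 10, F 3. D eliminated.
Round 2: A 6, B 6, C 7, E 10, F 3. F eliminated.
Round 3: A 6, B 9, C 7, E 10. A eliminated.
Round 4: B 15, C 7, E 10. C eliminated.
Round 5: B 18, E 14. B has a majority (≥17).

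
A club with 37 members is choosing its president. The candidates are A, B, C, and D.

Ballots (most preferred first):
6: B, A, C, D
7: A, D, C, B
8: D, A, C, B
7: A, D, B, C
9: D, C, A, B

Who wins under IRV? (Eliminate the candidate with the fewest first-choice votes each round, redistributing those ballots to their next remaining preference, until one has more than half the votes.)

A

Round 1: A 14, B 6, C 0, D 17. C eliminated.
Round 2: A 14, B 6, D 17. B eliminated.
Round 3: A 20, D 17. A has a majority (≥19).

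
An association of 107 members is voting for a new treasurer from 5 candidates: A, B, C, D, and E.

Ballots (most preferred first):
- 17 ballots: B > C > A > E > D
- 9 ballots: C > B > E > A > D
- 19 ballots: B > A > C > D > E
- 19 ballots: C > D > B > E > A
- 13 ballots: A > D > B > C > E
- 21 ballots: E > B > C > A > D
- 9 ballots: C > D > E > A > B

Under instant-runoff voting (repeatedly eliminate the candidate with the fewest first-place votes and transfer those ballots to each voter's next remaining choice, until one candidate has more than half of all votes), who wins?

Round 1: A 13, B 36, C 37, D 0, E 21. D eliminated.
Round 2: A 13, B 36, C 37, E 21. A eliminated.
Round 3: B 49, C 37, E 21. E eliminated.
Round 4: B 70, C 37. B has a majority (≥54).

B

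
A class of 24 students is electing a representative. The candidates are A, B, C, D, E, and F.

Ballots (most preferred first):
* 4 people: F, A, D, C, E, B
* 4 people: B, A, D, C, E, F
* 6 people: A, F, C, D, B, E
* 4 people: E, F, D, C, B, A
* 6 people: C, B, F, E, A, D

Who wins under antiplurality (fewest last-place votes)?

Last-place votes: A 4, B 4, C 0, D 6, E 6, F 4.

C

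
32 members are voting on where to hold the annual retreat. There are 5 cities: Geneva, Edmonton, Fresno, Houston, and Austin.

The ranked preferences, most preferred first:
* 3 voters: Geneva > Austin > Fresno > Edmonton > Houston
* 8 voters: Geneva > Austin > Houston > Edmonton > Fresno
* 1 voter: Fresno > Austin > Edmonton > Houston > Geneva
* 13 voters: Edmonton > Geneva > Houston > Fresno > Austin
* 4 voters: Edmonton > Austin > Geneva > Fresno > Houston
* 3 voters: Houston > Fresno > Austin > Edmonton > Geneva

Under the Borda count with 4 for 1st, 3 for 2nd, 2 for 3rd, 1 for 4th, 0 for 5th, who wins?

Geneva

Geneva: 3×4 + 8×4 + 1×0 + 13×3 + 4×2 + 3×0 = 91
Edmonton: 3×1 + 8×1 + 1×2 + 13×4 + 4×4 + 3×1 = 84
Fresno: 3×2 + 8×0 + 1×4 + 13×1 + 4×1 + 3×3 = 36
Houston: 3×0 + 8×2 + 1×1 + 13×2 + 4×0 + 3×4 = 55
Austin: 3×3 + 8×3 + 1×3 + 13×0 + 4×3 + 3×2 = 54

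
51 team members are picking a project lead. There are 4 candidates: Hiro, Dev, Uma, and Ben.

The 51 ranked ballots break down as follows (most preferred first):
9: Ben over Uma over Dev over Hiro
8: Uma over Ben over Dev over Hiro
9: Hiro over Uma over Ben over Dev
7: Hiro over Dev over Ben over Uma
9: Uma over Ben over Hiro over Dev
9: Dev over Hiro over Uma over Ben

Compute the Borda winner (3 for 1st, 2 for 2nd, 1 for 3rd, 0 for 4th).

Uma

Hiro: 9×0 + 8×0 + 9×3 + 7×3 + 9×1 + 9×2 = 75
Dev: 9×1 + 8×1 + 9×0 + 7×2 + 9×0 + 9×3 = 58
Uma: 9×2 + 8×3 + 9×2 + 7×0 + 9×3 + 9×1 = 96
Ben: 9×3 + 8×2 + 9×1 + 7×1 + 9×2 + 9×0 = 77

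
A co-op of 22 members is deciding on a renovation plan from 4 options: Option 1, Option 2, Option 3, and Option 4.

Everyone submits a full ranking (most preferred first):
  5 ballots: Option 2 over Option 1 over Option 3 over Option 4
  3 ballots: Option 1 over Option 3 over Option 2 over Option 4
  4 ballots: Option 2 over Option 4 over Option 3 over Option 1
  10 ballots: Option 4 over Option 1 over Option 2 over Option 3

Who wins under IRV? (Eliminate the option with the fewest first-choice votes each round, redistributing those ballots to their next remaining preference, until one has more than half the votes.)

Round 1: Option 1 3, Option 2 9, Option 3 0, Option 4 10. Option 3 eliminated.
Round 2: Option 1 3, Option 2 9, Option 4 10. Option 1 eliminated.
Round 3: Option 2 12, Option 4 10. Option 2 has a majority (≥12).

Option 2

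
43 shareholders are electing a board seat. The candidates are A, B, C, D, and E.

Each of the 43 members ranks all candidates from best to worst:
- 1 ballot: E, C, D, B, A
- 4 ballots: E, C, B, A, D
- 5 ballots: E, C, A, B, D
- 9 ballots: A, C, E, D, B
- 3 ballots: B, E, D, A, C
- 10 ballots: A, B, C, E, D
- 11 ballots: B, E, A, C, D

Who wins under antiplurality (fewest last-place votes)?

E

Last-place votes: A 1, B 9, C 3, D 30, E 0.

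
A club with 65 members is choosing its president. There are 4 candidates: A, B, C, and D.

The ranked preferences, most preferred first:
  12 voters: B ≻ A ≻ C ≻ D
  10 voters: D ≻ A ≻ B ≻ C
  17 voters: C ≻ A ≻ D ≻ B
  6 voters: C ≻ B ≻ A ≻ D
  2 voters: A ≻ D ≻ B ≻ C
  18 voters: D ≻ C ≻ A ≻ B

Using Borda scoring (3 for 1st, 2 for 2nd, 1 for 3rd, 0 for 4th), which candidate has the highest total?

C

A: 12×2 + 10×2 + 17×2 + 6×1 + 2×3 + 18×1 = 108
B: 12×3 + 10×1 + 17×0 + 6×2 + 2×1 + 18×0 = 60
C: 12×1 + 10×0 + 17×3 + 6×3 + 2×0 + 18×2 = 117
D: 12×0 + 10×3 + 17×1 + 6×0 + 2×2 + 18×3 = 105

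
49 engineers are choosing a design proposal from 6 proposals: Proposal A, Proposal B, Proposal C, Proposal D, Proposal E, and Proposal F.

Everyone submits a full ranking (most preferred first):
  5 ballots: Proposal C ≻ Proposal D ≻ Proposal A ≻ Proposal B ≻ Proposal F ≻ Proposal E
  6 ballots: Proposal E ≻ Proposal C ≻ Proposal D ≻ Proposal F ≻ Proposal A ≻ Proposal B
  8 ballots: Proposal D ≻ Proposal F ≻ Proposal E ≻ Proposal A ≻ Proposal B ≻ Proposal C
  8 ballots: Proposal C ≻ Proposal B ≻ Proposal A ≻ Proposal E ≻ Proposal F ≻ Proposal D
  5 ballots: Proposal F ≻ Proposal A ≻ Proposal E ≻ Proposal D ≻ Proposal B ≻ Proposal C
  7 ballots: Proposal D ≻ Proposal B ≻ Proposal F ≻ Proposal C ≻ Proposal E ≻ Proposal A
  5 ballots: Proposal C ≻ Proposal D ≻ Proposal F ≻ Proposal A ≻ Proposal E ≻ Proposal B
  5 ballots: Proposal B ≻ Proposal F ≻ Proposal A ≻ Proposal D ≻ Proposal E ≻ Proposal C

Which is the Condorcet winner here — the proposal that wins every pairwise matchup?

Proposal D vs Proposal A: 31–18
Proposal D vs Proposal B: 36–13
Proposal D vs Proposal C: 25–24
Proposal D vs Proposal E: 30–19
Proposal D vs Proposal F: 31–18
Proposal D beats every other proposal.

Proposal D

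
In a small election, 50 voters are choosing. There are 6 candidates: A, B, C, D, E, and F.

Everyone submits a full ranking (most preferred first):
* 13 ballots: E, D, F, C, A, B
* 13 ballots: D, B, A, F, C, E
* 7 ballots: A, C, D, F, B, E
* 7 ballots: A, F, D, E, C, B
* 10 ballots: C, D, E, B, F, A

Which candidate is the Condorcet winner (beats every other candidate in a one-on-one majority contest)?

D vs A: 36–14
D vs B: 50–0
D vs C: 33–17
D vs E: 37–13
D vs F: 43–7
D beats every other candidate.

D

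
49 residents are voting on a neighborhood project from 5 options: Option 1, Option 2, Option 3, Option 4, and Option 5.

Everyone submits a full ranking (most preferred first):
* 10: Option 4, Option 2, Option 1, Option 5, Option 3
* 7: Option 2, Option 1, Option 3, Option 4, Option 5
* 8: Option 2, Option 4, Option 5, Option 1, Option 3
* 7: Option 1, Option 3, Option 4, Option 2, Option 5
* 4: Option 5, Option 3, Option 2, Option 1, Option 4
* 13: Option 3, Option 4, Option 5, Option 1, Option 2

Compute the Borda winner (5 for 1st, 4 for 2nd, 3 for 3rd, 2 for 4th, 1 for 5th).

Option 1: 10×3 + 7×4 + 8×2 + 7×5 + 4×2 + 13×2 = 143
Option 2: 10×4 + 7×5 + 8×5 + 7×2 + 4×3 + 13×1 = 154
Option 3: 10×1 + 7×3 + 8×1 + 7×4 + 4×4 + 13×5 = 148
Option 4: 10×5 + 7×2 + 8×4 + 7×3 + 4×1 + 13×4 = 173
Option 5: 10×2 + 7×1 + 8×3 + 7×1 + 4×5 + 13×3 = 117

Option 4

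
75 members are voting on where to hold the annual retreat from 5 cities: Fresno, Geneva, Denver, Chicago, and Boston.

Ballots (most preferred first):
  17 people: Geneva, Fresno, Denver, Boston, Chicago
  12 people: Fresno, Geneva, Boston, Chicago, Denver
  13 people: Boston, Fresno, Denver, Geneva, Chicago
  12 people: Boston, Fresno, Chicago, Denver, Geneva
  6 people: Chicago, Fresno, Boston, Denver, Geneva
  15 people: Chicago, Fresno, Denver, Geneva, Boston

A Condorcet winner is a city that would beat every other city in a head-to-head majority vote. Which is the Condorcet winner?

Fresno vs Geneva: 58–17
Fresno vs Denver: 75–0
Fresno vs Chicago: 54–21
Fresno vs Boston: 50–25
Fresno beats every other city.

Fresno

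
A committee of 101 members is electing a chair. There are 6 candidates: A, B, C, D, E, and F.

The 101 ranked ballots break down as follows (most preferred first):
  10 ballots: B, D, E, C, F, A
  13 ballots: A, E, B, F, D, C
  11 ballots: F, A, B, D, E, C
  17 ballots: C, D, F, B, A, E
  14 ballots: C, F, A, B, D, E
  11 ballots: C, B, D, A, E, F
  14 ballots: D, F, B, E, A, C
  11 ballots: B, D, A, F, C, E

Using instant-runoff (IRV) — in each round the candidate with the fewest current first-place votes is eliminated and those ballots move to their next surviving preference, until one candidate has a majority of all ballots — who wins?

Round 1: A 13, B 21, C 42, D 14, E 0, F 11. E eliminated.
Round 2: A 13, B 21, C 42, D 14, F 11. F eliminated.
Round 3: A 24, B 21, C 42, D 14. D eliminated.
Round 4: A 24, B 35, C 42. A eliminated.
Round 5: B 59, C 42. B has a majority (≥51).

B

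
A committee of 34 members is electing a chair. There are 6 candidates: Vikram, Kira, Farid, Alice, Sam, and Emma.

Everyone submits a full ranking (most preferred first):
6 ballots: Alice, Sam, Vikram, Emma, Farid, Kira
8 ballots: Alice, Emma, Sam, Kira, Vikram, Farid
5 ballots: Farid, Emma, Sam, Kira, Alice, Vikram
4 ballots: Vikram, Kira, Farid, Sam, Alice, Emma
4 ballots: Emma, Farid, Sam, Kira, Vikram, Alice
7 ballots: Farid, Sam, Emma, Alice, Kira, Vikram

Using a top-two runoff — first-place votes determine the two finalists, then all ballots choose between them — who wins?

Farid

Round 1 first-place votes: Vikram 4, Kira 0, Farid 12, Alice 14, Sam 0, Emma 4. Alice and Farid advance.
Runoff: Alice is ranked above Farid on 14 ballots, Farid above Alice on 20.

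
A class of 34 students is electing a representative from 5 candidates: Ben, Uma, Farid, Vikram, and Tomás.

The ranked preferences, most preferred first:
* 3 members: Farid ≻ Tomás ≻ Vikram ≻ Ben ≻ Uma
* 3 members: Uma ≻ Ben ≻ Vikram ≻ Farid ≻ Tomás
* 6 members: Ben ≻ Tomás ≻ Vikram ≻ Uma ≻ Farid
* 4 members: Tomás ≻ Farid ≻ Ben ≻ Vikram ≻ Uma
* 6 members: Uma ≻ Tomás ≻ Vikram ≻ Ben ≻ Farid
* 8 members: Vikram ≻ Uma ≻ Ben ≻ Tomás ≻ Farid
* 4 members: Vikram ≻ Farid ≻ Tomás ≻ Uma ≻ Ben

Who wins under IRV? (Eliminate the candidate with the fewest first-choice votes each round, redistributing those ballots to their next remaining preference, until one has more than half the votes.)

Round 1: Ben 6, Uma 9, Farid 3, Vikram 12, Tomás 4. Farid eliminated.
Round 2: Ben 6, Uma 9, Vikram 12, Tomás 7. Ben eliminated.
Round 3: Uma 9, Vikram 12, Tomás 13. Uma eliminated.
Round 4: Vikram 15, Tomás 19. Tomás has a majority (≥18).

Tomás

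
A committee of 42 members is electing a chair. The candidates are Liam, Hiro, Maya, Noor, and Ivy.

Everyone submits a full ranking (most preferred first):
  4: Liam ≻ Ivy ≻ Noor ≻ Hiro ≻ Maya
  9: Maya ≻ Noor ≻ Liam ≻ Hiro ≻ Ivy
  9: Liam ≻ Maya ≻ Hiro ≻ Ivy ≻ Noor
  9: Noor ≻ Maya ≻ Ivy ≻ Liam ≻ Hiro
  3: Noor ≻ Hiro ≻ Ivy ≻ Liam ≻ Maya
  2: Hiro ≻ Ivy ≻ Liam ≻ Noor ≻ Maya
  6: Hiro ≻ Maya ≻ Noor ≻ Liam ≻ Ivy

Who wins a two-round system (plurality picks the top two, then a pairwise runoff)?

Round 1 first-place votes: Liam 13, Hiro 8, Maya 9, Noor 12, Ivy 0. Liam and Noor advance.
Runoff: Liam is ranked above Noor on 15 ballots, Noor above Liam on 27.

Noor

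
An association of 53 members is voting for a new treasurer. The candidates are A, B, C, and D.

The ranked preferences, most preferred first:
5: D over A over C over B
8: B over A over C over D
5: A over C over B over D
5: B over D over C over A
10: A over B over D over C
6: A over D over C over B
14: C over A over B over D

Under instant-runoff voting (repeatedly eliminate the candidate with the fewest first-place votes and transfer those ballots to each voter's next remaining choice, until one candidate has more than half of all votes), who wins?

A

Round 1: A 21, B 13, C 14, D 5. D eliminated.
Round 2: A 26, B 13, C 14. B eliminated.
Round 3: A 34, C 19. A has a majority (≥27).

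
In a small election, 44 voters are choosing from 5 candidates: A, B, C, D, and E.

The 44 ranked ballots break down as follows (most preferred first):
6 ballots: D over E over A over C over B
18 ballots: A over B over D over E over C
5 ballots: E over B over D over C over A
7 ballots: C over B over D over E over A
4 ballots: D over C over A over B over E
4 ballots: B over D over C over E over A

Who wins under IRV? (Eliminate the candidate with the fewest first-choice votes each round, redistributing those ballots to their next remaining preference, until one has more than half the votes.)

D

Round 1: A 18, B 4, C 7, D 10, E 5. B eliminated.
Round 2: A 18, C 7, D 14, E 5. E eliminated.
Round 3: A 18, C 7, D 19. C eliminated.
Round 4: A 18, D 26. D has a majority (≥23).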